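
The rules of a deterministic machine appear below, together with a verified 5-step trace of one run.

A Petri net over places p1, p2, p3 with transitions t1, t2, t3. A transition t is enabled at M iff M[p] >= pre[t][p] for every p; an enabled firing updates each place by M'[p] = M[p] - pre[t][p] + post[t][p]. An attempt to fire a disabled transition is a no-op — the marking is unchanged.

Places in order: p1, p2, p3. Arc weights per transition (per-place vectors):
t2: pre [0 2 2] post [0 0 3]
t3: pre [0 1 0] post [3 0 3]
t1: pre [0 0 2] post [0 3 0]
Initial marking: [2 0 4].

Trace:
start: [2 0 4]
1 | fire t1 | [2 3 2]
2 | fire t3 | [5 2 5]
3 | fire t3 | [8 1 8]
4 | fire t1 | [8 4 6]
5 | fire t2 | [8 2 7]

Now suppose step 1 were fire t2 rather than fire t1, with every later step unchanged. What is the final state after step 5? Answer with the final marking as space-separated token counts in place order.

(re-executing from step 1 with the substitution; state before step 1: [2 0 4])
1 | fire t2 | [2 0 4]
2 | fire t3 | [2 0 4]
3 | fire t3 | [2 0 4]
4 | fire t1 | [2 3 2]
5 | fire t2 | [2 1 3]

2 1 3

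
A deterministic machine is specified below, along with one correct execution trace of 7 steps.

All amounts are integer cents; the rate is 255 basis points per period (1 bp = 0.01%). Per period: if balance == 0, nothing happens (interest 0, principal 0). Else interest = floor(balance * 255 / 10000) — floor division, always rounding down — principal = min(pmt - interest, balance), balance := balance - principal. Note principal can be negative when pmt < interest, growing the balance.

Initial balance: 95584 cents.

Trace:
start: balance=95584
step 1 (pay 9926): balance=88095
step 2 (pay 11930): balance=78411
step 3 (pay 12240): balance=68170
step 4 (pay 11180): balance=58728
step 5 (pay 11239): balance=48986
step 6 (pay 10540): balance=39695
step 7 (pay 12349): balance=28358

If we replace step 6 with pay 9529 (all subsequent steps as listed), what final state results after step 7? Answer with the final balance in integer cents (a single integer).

29395

(re-executing from step 6 with the substitution; state before step 6: balance=48986)
step 6 (pay 9529): balance=40706
step 7 (pay 12349): balance=29395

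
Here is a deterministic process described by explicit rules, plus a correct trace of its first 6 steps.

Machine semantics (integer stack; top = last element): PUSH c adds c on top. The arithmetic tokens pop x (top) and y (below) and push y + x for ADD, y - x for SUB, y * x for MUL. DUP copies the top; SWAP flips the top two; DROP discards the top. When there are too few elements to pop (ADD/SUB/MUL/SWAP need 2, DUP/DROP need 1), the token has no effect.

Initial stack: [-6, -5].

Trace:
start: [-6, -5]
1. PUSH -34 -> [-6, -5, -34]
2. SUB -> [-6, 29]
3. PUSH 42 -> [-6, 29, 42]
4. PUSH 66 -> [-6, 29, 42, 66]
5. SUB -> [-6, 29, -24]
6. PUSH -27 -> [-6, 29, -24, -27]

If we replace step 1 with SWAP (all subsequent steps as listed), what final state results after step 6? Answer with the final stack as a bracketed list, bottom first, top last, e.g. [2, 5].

[1, -24, -27]

(re-executing from step 1 with the substitution; state before step 1: [-6, -5])
1. SWAP -> [-5, -6]
2. SUB -> [1]
3. PUSH 42 -> [1, 42]
4. PUSH 66 -> [1, 42, 66]
5. SUB -> [1, -24]
6. PUSH -27 -> [1, -24, -27]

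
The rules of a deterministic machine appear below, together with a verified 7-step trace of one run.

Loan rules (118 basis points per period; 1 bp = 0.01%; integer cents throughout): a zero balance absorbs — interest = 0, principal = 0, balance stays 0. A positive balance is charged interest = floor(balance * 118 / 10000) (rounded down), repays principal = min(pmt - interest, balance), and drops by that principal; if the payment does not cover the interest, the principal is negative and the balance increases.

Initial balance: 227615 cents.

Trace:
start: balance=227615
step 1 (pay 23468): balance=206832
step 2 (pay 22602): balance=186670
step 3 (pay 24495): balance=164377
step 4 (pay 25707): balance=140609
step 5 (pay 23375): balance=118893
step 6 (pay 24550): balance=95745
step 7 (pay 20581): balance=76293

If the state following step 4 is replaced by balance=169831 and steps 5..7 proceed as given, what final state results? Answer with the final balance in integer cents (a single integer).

state after step 4 := balance=169831
step 5 (pay 23375): balance=148460
step 6 (pay 24550): balance=125661
step 7 (pay 20581): balance=106562

106562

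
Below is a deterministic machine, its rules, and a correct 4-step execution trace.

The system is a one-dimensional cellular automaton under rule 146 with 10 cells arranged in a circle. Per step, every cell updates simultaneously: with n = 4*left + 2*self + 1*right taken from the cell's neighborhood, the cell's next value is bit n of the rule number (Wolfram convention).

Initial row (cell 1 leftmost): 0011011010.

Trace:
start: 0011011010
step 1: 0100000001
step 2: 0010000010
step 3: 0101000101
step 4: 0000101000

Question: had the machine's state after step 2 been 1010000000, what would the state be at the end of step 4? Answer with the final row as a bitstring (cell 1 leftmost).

1010100010

state after step 2 := 1010000000
step 3: 0001000001
step 4: 1010100010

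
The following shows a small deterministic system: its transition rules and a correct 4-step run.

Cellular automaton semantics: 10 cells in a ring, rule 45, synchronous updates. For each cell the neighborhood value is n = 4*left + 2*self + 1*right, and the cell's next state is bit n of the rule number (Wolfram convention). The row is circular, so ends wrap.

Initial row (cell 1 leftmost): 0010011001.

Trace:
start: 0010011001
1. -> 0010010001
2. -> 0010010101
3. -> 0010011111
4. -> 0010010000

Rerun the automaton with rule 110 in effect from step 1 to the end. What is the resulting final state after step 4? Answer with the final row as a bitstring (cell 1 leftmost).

(re-executing steps 1..4 under rule 110; state before step 1: 0010011001)
1. -> 0110111011
2. -> 1111101111
3. -> 0000111000
4. -> 0001101000

0001101000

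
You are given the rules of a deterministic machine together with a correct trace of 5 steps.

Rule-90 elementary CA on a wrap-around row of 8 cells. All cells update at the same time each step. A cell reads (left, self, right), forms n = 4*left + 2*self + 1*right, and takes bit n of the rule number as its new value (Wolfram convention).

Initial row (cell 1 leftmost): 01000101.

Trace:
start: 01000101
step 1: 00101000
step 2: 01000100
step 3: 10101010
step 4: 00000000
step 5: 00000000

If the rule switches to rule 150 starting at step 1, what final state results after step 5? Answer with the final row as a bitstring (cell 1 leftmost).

(re-executing steps 1..5 under rule 150; state before step 1: 01000101)
step 1: 01101101
step 2: 00000001
step 3: 10000011
step 4: 01000101
step 5: 01101101

01101101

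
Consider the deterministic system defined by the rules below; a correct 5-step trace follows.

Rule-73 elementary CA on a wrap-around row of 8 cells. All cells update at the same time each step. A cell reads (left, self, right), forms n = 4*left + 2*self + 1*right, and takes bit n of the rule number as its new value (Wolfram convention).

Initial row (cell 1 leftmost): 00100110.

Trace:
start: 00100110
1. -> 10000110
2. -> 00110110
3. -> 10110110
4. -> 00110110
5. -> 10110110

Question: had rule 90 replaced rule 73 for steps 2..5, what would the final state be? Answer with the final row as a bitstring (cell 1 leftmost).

(re-executing steps 2..5 under rule 90; state before step 2: 10000110)
2. -> 01001110
3. -> 10111011
4. -> 10101010
5. -> 00000000

00000000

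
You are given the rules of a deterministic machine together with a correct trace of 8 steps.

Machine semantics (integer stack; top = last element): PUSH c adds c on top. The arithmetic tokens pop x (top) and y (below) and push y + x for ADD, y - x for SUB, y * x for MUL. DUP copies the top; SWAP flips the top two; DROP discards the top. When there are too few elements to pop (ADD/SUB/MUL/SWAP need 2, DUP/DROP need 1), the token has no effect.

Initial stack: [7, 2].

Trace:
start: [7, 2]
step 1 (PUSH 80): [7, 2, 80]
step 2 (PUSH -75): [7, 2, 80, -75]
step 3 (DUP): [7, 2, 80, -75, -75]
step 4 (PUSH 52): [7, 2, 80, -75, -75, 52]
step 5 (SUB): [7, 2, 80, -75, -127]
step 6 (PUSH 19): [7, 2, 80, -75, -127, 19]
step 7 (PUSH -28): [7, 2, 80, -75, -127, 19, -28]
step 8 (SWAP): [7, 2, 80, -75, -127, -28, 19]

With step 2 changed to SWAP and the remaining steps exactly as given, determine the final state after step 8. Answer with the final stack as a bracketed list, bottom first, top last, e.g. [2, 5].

[7, 80, 2, -50, -28, 19]

(re-executing from step 2 with the substitution; state before step 2: [7, 2, 80])
step 2 (SWAP): [7, 80, 2]
step 3 (DUP): [7, 80, 2, 2]
step 4 (PUSH 52): [7, 80, 2, 2, 52]
step 5 (SUB): [7, 80, 2, -50]
step 6 (PUSH 19): [7, 80, 2, -50, 19]
step 7 (PUSH -28): [7, 80, 2, -50, 19, -28]
step 8 (SWAP): [7, 80, 2, -50, -28, 19]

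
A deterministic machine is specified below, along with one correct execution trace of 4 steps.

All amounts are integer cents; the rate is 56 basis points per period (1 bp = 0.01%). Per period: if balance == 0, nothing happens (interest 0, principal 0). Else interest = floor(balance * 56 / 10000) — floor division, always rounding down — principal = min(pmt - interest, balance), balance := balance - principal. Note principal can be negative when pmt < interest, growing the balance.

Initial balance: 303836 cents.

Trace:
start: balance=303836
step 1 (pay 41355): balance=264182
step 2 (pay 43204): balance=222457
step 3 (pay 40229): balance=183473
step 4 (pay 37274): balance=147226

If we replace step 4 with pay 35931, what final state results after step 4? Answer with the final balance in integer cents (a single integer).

(re-executing from step 4 with the substitution; state before step 4: balance=183473)
step 4 (pay 35931): balance=148569

148569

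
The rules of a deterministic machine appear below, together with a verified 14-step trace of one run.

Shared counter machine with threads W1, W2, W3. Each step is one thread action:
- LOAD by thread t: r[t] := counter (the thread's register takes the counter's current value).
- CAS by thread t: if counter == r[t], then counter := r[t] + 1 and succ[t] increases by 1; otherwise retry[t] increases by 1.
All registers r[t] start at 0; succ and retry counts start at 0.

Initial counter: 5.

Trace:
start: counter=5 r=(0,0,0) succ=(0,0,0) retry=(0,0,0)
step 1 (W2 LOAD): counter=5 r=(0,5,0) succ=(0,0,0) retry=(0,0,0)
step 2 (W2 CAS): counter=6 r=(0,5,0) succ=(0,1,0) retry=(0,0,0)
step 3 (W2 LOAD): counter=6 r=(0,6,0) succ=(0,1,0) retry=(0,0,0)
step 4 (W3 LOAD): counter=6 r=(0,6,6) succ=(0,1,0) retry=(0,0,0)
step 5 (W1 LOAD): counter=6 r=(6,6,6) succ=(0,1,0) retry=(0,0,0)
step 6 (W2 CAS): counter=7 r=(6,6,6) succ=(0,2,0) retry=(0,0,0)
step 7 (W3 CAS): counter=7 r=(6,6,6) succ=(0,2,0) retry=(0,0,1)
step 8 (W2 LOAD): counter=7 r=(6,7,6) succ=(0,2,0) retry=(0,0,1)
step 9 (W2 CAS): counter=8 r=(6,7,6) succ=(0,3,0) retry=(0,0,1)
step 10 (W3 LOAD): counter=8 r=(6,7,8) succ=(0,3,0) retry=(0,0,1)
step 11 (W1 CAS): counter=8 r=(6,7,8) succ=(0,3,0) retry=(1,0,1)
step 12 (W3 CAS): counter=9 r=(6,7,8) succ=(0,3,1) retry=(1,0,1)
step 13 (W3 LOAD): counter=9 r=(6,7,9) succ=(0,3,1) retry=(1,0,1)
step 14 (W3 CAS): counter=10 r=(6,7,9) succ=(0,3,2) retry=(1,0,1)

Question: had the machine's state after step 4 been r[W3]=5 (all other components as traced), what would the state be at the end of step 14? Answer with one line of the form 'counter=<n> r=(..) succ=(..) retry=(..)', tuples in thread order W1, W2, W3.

counter=10 r=(6,7,9) succ=(0,3,2) retry=(1,0,1)

state after step 4 := counter=6 r=(0,6,5) succ=(0,1,0) retry=(0,0,0)
step 5 (W1 LOAD): counter=6 r=(6,6,5) succ=(0,1,0) retry=(0,0,0)
step 6 (W2 CAS): counter=7 r=(6,6,5) succ=(0,2,0) retry=(0,0,0)
step 7 (W3 CAS): counter=7 r=(6,6,5) succ=(0,2,0) retry=(0,0,1)
step 8 (W2 LOAD): counter=7 r=(6,7,5) succ=(0,2,0) retry=(0,0,1)
step 9 (W2 CAS): counter=8 r=(6,7,5) succ=(0,3,0) retry=(0,0,1)
step 10 (W3 LOAD): counter=8 r=(6,7,8) succ=(0,3,0) retry=(0,0,1)
step 11 (W1 CAS): counter=8 r=(6,7,8) succ=(0,3,0) retry=(1,0,1)
step 12 (W3 CAS): counter=9 r=(6,7,8) succ=(0,3,1) retry=(1,0,1)
step 13 (W3 LOAD): counter=9 r=(6,7,9) succ=(0,3,1) retry=(1,0,1)
step 14 (W3 CAS): counter=10 r=(6,7,9) succ=(0,3,2) retry=(1,0,1)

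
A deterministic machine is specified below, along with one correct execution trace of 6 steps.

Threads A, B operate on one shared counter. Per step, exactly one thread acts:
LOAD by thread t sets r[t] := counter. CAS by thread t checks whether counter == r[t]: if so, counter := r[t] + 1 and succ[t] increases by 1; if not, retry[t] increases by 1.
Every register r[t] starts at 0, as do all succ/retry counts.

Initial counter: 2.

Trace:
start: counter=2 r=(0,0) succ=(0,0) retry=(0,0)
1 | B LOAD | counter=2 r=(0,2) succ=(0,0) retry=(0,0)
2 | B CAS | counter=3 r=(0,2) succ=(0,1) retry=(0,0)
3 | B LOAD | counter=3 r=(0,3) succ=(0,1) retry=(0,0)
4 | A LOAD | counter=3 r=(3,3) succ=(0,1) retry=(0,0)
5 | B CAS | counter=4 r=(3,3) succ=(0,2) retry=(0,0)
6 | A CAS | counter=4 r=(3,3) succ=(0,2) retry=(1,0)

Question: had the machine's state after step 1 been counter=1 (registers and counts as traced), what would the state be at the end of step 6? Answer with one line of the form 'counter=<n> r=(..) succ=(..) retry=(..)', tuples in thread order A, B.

counter=2 r=(1,1) succ=(0,1) retry=(1,1)

state after step 1 := counter=1 r=(0,2) succ=(0,0) retry=(0,0)
2 | B CAS | counter=1 r=(0,2) succ=(0,0) retry=(0,1)
3 | B LOAD | counter=1 r=(0,1) succ=(0,0) retry=(0,1)
4 | A LOAD | counter=1 r=(1,1) succ=(0,0) retry=(0,1)
5 | B CAS | counter=2 r=(1,1) succ=(0,1) retry=(0,1)
6 | A CAS | counter=2 r=(1,1) succ=(0,1) retry=(1,1)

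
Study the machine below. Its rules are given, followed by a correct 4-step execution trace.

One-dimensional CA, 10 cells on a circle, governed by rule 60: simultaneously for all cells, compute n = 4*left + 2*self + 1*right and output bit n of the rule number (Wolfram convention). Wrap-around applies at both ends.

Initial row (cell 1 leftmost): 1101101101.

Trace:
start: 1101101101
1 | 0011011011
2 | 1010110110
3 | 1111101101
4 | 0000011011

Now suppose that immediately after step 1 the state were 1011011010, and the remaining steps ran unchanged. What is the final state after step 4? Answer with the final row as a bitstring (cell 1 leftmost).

0001011010

state after step 1 := 1011011010
2 | 1110110111
3 | 0001101100
4 | 0001011010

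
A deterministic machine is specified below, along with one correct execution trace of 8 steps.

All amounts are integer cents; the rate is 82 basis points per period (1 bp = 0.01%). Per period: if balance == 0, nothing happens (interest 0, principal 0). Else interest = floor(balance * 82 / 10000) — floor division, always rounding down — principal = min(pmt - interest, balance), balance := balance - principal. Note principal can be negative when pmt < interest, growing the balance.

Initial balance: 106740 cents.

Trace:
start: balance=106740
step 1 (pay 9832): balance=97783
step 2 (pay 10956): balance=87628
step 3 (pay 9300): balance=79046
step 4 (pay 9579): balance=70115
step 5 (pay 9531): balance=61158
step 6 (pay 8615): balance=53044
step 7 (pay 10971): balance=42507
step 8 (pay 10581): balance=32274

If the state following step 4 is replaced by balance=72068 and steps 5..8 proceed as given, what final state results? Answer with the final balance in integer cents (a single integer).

34292

state after step 4 := balance=72068
step 5 (pay 9531): balance=63127
step 6 (pay 8615): balance=55029
step 7 (pay 10971): balance=44509
step 8 (pay 10581): balance=34292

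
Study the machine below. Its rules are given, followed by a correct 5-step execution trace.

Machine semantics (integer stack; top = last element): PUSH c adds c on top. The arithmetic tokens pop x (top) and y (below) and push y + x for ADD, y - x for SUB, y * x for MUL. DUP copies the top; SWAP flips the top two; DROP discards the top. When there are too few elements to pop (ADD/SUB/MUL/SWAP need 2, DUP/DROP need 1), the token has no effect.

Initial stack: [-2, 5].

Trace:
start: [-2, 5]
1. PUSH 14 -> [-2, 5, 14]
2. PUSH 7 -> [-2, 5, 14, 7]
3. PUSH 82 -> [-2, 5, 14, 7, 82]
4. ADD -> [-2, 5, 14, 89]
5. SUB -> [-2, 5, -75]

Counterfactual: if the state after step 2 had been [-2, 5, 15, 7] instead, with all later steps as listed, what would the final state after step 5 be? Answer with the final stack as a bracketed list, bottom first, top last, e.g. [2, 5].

[-2, 5, -74]

state after step 2 := [-2, 5, 15, 7]
3. PUSH 82 -> [-2, 5, 15, 7, 82]
4. ADD -> [-2, 5, 15, 89]
5. SUB -> [-2, 5, -74]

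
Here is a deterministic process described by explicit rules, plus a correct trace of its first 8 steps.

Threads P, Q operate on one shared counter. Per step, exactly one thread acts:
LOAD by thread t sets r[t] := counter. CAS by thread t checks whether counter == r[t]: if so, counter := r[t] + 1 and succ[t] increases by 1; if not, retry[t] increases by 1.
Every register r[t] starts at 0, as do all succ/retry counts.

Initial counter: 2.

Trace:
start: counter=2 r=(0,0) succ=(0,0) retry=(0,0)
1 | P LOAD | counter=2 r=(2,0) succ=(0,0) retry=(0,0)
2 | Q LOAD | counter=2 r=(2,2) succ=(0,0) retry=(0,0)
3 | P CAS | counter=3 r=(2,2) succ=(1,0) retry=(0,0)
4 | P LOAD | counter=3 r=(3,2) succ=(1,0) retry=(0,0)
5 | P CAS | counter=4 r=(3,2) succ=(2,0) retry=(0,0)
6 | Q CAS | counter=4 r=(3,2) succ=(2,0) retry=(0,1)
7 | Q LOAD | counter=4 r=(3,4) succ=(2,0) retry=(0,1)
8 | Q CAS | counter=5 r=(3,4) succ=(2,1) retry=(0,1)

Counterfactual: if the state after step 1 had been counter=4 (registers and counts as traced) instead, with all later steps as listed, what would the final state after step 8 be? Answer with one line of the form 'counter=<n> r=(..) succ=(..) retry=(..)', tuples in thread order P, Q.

counter=6 r=(4,5) succ=(1,1) retry=(1,1)

state after step 1 := counter=4 r=(2,0) succ=(0,0) retry=(0,0)
2 | Q LOAD | counter=4 r=(2,4) succ=(0,0) retry=(0,0)
3 | P CAS | counter=4 r=(2,4) succ=(0,0) retry=(1,0)
4 | P LOAD | counter=4 r=(4,4) succ=(0,0) retry=(1,0)
5 | P CAS | counter=5 r=(4,4) succ=(1,0) retry=(1,0)
6 | Q CAS | counter=5 r=(4,4) succ=(1,0) retry=(1,1)
7 | Q LOAD | counter=5 r=(4,5) succ=(1,0) retry=(1,1)
8 | Q CAS | counter=6 r=(4,5) succ=(1,1) retry=(1,1)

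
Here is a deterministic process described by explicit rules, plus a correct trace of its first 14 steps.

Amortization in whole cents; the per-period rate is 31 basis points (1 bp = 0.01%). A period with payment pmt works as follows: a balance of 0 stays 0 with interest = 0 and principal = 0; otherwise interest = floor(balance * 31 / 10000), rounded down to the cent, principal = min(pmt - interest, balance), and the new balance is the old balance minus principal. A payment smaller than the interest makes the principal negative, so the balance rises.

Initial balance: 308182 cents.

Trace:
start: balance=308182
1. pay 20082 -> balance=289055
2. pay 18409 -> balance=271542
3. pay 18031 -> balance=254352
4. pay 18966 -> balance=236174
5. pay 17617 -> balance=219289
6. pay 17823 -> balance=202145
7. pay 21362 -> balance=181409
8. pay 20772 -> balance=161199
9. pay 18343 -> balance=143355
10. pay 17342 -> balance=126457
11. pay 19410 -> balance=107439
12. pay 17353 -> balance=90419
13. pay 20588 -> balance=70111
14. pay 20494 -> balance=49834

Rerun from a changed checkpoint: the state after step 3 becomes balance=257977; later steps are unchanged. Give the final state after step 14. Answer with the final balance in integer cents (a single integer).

state after step 3 := balance=257977
4. pay 18966 -> balance=239810
5. pay 17617 -> balance=222936
6. pay 17823 -> balance=205804
7. pay 21362 -> balance=185079
8. pay 20772 -> balance=164880
9. pay 18343 -> balance=147048
10. pay 17342 -> balance=130161
11. pay 19410 -> balance=111154
12. pay 17353 -> balance=94145
13. pay 20588 -> balance=73848
14. pay 20494 -> balance=53582

53582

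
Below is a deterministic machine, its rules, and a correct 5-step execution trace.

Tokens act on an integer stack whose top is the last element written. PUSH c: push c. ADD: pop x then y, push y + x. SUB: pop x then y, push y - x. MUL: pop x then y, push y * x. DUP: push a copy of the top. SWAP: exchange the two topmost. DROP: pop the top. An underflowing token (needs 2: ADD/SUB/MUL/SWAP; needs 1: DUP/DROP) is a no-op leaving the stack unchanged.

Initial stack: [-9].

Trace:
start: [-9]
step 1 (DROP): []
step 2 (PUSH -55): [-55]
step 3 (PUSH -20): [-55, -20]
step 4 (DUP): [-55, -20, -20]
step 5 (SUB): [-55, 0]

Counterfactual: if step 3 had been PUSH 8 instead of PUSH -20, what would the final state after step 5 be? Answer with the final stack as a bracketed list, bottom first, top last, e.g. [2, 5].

[-55, 0]

(re-executing from step 3 with the substitution; state before step 3: [-55])
step 3 (PUSH 8): [-55, 8]
step 4 (DUP): [-55, 8, 8]
step 5 (SUB): [-55, 0]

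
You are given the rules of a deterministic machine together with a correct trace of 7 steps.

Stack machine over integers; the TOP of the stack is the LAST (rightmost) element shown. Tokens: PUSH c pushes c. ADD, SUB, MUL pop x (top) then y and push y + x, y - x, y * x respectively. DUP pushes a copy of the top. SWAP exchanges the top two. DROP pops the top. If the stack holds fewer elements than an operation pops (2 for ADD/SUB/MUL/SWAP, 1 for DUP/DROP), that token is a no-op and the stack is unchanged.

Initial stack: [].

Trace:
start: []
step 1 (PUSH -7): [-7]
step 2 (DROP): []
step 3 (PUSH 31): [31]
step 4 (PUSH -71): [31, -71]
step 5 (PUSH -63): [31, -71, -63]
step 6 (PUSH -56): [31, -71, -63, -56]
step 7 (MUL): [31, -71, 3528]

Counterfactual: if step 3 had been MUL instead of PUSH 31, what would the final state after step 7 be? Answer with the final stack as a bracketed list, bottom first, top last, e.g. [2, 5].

(re-executing from step 3 with the substitution; state before step 3: [])
step 3 (MUL): []
step 4 (PUSH -71): [-71]
step 5 (PUSH -63): [-71, -63]
step 6 (PUSH -56): [-71, -63, -56]
step 7 (MUL): [-71, 3528]

[-71, 3528]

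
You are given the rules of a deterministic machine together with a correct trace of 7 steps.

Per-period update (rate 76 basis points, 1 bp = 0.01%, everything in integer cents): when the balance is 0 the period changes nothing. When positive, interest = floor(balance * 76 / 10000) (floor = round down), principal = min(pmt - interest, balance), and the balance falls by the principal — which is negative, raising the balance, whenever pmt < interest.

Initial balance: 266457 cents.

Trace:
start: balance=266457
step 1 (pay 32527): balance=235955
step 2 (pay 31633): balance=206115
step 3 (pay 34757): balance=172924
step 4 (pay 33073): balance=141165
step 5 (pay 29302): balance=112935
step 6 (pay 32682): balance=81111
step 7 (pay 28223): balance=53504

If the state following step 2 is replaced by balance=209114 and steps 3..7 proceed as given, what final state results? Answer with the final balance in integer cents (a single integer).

state after step 2 := balance=209114
step 3 (pay 34757): balance=175946
step 4 (pay 33073): balance=144210
step 5 (pay 29302): balance=116003
step 6 (pay 32682): balance=84202
step 7 (pay 28223): balance=56618

56618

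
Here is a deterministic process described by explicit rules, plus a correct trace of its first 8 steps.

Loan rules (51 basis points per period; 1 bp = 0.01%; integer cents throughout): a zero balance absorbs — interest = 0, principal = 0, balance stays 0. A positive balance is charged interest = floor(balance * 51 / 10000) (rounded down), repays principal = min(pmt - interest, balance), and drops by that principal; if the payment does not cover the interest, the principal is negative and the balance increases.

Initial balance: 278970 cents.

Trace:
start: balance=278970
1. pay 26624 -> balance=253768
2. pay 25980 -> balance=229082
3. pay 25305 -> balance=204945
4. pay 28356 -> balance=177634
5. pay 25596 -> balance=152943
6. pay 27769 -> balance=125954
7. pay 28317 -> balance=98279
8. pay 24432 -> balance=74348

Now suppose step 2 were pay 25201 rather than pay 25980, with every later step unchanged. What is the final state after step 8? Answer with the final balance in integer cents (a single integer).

(re-executing from step 2 with the substitution; state before step 2: balance=253768)
2. pay 25201 -> balance=229861
3. pay 25305 -> balance=205728
4. pay 28356 -> balance=178421
5. pay 25596 -> balance=153734
6. pay 27769 -> balance=126749
7. pay 28317 -> balance=99078
8. pay 24432 -> balance=75151

75151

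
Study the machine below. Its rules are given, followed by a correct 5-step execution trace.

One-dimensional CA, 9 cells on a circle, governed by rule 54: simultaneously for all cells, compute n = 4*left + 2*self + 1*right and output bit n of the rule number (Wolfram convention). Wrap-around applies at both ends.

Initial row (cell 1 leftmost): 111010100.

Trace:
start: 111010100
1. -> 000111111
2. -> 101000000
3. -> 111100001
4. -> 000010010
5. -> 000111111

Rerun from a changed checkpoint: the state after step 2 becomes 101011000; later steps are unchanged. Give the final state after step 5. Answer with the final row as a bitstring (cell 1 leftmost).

000100001

state after step 2 := 101011000
3. -> 111100101
4. -> 000011110
5. -> 000100001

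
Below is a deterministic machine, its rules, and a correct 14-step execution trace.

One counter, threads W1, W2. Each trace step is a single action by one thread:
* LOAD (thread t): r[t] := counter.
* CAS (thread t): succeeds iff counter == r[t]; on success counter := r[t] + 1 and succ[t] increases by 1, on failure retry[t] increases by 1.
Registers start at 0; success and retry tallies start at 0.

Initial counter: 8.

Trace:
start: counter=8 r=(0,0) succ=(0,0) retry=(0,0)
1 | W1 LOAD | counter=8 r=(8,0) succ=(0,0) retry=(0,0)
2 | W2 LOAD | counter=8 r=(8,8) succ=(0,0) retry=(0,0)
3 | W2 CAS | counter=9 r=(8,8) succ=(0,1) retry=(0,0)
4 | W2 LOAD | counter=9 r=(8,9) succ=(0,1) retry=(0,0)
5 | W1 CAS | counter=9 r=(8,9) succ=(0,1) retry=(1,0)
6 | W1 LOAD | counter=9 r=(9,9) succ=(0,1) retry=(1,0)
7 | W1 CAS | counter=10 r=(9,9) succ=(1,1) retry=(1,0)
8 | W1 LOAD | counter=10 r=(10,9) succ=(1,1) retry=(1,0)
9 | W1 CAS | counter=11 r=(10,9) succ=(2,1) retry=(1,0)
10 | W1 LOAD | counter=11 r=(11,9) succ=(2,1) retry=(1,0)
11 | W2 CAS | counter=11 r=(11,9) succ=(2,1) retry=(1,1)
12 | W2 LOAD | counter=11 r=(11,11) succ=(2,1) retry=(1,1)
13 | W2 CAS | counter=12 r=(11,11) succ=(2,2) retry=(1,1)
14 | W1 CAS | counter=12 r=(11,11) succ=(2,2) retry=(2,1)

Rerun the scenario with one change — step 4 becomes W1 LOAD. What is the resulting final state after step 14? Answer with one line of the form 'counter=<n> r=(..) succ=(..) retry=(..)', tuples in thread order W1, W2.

counter=13 r=(12,12) succ=(3,2) retry=(1,1)

(re-executing from step 4 with the substitution; state before step 4: counter=9 r=(8,8) succ=(0,1) retry=(0,0))
4 | W1 LOAD | counter=9 r=(9,8) succ=(0,1) retry=(0,0)
5 | W1 CAS | counter=10 r=(9,8) succ=(1,1) retry=(0,0)
6 | W1 LOAD | counter=10 r=(10,8) succ=(1,1) retry=(0,0)
7 | W1 CAS | counter=11 r=(10,8) succ=(2,1) retry=(0,0)
8 | W1 LOAD | counter=11 r=(11,8) succ=(2,1) retry=(0,0)
9 | W1 CAS | counter=12 r=(11,8) succ=(3,1) retry=(0,0)
10 | W1 LOAD | counter=12 r=(12,8) succ=(3,1) retry=(0,0)
11 | W2 CAS | counter=12 r=(12,8) succ=(3,1) retry=(0,1)
12 | W2 LOAD | counter=12 r=(12,12) succ=(3,1) retry=(0,1)
13 | W2 CAS | counter=13 r=(12,12) succ=(3,2) retry=(0,1)
14 | W1 CAS | counter=13 r=(12,12) succ=(3,2) retry=(1,1)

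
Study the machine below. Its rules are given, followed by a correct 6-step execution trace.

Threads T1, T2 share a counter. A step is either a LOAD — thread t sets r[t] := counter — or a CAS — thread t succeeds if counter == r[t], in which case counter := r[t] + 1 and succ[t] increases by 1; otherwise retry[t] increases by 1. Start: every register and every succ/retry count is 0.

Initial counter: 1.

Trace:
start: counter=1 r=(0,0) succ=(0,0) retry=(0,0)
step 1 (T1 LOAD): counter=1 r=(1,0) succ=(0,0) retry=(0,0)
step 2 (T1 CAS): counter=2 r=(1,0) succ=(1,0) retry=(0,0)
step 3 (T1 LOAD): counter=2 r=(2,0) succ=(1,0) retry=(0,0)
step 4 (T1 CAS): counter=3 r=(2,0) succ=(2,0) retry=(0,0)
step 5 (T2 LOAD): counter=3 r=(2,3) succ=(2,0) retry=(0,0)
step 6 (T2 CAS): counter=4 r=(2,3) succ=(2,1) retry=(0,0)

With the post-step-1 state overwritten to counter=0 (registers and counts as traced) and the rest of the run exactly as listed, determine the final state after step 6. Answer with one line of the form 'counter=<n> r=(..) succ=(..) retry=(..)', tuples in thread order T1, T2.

state after step 1 := counter=0 r=(1,0) succ=(0,0) retry=(0,0)
step 2 (T1 CAS): counter=0 r=(1,0) succ=(0,0) retry=(1,0)
step 3 (T1 LOAD): counter=0 r=(0,0) succ=(0,0) retry=(1,0)
step 4 (T1 CAS): counter=1 r=(0,0) succ=(1,0) retry=(1,0)
step 5 (T2 LOAD): counter=1 r=(0,1) succ=(1,0) retry=(1,0)
step 6 (T2 CAS): counter=2 r=(0,1) succ=(1,1) retry=(1,0)

counter=2 r=(0,1) succ=(1,1) retry=(1,0)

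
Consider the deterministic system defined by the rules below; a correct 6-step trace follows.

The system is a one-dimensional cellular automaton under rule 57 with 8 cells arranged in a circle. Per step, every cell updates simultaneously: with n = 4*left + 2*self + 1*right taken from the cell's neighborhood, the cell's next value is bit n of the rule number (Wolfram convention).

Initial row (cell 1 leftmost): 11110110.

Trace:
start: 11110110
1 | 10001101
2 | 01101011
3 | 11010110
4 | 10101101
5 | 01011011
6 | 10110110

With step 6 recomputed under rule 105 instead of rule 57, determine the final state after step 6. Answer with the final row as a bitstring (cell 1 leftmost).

(re-executing step 6 under rule 105; state before step 6: 01011011)
6 | 10111111

10111111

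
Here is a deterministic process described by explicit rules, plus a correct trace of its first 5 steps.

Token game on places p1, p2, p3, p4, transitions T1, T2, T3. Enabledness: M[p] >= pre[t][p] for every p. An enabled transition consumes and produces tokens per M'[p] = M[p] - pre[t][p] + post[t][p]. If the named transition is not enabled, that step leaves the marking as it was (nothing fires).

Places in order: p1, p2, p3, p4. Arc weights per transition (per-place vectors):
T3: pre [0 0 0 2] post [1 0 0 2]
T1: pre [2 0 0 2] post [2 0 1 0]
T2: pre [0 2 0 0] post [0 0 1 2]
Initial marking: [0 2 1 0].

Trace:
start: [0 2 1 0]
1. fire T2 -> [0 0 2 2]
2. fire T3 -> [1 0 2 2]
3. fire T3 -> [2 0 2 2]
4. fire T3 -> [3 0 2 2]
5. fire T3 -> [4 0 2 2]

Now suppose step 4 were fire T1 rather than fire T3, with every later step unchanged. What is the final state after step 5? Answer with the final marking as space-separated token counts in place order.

(re-executing from step 4 with the substitution; state before step 4: [2 0 2 2])
4. fire T1 -> [2 0 3 0]
5. fire T3 -> [2 0 3 0]

2 0 3 0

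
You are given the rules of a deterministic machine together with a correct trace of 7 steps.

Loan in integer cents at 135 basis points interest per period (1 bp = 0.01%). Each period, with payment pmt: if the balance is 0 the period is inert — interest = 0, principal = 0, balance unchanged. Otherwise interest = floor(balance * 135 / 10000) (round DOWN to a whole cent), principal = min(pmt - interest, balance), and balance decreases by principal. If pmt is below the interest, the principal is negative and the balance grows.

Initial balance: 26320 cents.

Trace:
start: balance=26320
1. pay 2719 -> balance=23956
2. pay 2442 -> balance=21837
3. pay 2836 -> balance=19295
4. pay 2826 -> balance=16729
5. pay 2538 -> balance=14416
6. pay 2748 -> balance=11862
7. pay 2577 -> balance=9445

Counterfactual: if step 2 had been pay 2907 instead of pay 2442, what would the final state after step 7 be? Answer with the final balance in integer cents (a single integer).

(re-executing from step 2 with the substitution; state before step 2: balance=23956)
2. pay 2907 -> balance=21372
3. pay 2836 -> balance=18824
4. pay 2826 -> balance=16252
5. pay 2538 -> balance=13933
6. pay 2748 -> balance=11373
7. pay 2577 -> balance=8949

8949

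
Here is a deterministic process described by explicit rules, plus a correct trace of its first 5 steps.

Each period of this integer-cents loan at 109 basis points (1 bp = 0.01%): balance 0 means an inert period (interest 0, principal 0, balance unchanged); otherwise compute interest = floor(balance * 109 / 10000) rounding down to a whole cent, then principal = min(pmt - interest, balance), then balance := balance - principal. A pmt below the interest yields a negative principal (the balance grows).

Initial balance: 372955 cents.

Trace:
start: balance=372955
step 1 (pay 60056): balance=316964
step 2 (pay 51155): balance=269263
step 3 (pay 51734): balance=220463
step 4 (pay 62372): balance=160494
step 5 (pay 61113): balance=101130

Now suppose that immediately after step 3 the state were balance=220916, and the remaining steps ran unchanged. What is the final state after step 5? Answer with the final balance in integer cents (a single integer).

state after step 3 := balance=220916
step 4 (pay 62372): balance=160951
step 5 (pay 61113): balance=101592

101592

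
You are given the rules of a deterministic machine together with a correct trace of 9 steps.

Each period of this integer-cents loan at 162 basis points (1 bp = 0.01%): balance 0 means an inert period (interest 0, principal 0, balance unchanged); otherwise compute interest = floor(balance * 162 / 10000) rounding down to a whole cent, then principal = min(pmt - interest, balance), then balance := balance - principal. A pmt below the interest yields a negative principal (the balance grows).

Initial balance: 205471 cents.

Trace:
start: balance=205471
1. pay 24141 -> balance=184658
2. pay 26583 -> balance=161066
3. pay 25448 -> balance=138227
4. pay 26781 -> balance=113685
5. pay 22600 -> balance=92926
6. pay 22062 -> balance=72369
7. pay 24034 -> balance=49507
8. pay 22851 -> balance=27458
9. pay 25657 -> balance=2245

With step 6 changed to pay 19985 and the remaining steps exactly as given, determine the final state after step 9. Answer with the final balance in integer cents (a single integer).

(re-executing from step 6 with the substitution; state before step 6: balance=92926)
6. pay 19985 -> balance=74446
7. pay 24034 -> balance=51618
8. pay 22851 -> balance=29603
9. pay 25657 -> balance=4425

4425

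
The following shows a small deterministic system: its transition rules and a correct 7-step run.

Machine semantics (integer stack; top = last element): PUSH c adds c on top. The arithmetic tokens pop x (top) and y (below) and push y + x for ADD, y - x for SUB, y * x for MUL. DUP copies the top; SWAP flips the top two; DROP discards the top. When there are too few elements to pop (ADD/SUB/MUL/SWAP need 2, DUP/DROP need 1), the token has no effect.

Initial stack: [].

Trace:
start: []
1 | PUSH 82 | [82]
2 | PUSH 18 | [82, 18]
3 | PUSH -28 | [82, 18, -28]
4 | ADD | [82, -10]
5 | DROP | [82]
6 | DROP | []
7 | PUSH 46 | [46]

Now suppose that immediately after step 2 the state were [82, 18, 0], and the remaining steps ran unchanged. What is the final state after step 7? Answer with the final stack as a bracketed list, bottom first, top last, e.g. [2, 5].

[82, 46]

state after step 2 := [82, 18, 0]
3 | PUSH -28 | [82, 18, 0, -28]
4 | ADD | [82, 18, -28]
5 | DROP | [82, 18]
6 | DROP | [82]
7 | PUSH 46 | [82, 46]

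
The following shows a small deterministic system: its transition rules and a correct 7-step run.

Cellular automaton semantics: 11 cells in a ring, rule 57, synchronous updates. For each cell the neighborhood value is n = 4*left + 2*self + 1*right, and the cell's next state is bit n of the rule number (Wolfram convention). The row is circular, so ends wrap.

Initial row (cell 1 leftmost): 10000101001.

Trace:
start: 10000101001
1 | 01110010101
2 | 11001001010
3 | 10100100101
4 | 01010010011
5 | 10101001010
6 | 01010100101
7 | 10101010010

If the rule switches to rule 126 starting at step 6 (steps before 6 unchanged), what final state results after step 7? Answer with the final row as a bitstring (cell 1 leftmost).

(re-executing steps 6..7 under rule 126; state before step 6: 10101001010)
6 | 11111111111
7 | 00000000000

00000000000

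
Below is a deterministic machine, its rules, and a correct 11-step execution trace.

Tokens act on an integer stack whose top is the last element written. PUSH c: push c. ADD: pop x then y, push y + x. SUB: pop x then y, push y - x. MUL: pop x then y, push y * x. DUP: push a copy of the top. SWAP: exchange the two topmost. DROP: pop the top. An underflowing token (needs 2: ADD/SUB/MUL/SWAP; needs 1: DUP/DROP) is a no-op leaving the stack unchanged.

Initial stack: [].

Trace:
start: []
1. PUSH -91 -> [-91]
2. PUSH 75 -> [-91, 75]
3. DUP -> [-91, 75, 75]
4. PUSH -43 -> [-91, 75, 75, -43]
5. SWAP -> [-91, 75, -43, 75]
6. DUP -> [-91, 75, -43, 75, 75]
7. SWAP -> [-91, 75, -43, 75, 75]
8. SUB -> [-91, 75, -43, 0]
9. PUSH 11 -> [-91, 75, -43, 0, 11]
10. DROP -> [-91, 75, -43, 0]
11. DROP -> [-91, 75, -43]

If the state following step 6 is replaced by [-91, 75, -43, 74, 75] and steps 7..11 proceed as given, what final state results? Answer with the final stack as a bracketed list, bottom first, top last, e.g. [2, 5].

state after step 6 := [-91, 75, -43, 74, 75]
7. SWAP -> [-91, 75, -43, 75, 74]
8. SUB -> [-91, 75, -43, 1]
9. PUSH 11 -> [-91, 75, -43, 1, 11]
10. DROP -> [-91, 75, -43, 1]
11. DROP -> [-91, 75, -43]

[-91, 75, -43]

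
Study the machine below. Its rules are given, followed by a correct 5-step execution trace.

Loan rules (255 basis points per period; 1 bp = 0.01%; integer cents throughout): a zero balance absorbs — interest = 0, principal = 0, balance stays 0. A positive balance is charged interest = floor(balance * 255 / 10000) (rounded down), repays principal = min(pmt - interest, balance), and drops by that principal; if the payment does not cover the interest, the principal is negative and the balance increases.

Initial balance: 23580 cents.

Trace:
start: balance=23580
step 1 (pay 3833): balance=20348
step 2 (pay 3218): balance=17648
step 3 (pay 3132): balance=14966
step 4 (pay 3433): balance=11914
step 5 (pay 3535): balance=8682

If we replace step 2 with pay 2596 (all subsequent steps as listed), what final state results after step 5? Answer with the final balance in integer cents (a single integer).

9352

(re-executing from step 2 with the substitution; state before step 2: balance=20348)
step 2 (pay 2596): balance=18270
step 3 (pay 3132): balance=15603
step 4 (pay 3433): balance=12567
step 5 (pay 3535): balance=9352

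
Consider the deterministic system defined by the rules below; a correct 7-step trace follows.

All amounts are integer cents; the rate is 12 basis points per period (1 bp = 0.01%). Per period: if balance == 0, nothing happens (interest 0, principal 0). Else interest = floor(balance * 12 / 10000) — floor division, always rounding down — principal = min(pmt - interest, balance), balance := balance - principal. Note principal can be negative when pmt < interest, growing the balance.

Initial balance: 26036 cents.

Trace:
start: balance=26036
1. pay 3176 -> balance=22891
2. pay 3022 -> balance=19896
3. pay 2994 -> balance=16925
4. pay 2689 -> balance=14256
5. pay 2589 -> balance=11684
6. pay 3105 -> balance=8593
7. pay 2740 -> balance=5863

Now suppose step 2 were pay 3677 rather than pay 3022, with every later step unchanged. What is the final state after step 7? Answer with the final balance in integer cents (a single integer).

(re-executing from step 2 with the substitution; state before step 2: balance=22891)
2. pay 3677 -> balance=19241
3. pay 2994 -> balance=16270
4. pay 2689 -> balance=13600
5. pay 2589 -> balance=11027
6. pay 3105 -> balance=7935
7. pay 2740 -> balance=5204

5204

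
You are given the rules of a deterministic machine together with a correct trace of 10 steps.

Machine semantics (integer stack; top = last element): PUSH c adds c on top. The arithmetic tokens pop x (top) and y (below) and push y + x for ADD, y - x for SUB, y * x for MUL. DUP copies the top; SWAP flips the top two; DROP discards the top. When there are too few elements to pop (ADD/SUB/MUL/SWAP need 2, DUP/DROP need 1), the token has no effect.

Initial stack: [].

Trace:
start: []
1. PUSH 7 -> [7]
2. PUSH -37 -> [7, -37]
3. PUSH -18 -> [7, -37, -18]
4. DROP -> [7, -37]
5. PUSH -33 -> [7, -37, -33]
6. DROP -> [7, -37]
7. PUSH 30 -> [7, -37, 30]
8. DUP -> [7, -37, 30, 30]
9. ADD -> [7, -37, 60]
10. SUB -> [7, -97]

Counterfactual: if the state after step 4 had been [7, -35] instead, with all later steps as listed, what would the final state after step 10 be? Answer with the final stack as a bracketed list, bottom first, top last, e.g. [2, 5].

state after step 4 := [7, -35]
5. PUSH -33 -> [7, -35, -33]
6. DROP -> [7, -35]
7. PUSH 30 -> [7, -35, 30]
8. DUP -> [7, -35, 30, 30]
9. ADD -> [7, -35, 60]
10. SUB -> [7, -95]

[7, -95]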